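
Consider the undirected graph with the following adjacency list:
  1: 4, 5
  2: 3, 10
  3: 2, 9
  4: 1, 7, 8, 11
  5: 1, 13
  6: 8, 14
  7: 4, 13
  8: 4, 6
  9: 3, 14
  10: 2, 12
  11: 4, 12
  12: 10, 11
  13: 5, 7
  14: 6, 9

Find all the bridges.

The edges on the cycle 4-11-12-10-2-3-9-14-6-8-4 are not bridges since each lies on that cycle.
Every edge lies on some cycle, so there are no bridges.

none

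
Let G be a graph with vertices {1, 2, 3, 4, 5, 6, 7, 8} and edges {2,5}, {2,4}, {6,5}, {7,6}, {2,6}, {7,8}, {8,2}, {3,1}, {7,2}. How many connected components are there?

Starting from 1 we can reach 1, 3. That is one component of size 2.
Starting from 2 we can reach 2, 4, 5, 6, 7, 8. That is one component of size 6.
Total: 2 components.

2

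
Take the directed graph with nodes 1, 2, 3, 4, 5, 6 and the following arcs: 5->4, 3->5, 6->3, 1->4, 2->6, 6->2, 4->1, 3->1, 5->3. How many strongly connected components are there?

{1, 4} are all mutually reachable — one SCC of size 2.
{2, 6} are all mutually reachable — one SCC of size 2.
{3, 5} are all mutually reachable — one SCC of size 2.
That gives 3 strongly connected components.

3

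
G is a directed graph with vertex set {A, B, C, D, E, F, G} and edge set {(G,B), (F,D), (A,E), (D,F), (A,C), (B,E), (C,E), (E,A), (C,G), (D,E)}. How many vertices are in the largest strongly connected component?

5

{A, B, C, E, G} are all mutually reachable — one SCC of size 5.
{D, F} are all mutually reachable — one SCC of size 2.
The largest has 5 vertices.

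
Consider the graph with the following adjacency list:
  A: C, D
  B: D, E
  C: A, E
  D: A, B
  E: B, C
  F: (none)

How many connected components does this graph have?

F is isolated — a component by itself.
Starting from A we can reach A, B, C, D, E. That is one component of size 5.
Total: 2 components.

2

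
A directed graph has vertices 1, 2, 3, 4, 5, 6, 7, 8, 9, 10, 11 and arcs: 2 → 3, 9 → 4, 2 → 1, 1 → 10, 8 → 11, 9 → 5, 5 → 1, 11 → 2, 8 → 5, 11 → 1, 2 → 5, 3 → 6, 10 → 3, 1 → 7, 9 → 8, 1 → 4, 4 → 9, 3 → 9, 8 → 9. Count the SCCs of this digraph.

3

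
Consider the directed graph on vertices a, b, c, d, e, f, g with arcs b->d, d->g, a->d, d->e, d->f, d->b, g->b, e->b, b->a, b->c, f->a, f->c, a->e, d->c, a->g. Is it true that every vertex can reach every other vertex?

There is no directed path from c to b, so the graph is not strongly connected.

No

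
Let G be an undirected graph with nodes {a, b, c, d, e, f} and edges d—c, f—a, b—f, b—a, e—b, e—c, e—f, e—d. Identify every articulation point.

Removing e increases the component count from 1 to 2, so e is a cut vertex.
By contrast removing c leaves 1 component; it is not a cut vertex. No other vertex is a cut vertex either.

e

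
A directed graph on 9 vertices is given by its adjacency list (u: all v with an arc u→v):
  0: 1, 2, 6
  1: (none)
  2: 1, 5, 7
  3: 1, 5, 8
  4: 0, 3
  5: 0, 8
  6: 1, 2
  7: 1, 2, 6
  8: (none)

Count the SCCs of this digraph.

5

{0, 2, 5, 6, 7} are all mutually reachable — one SCC of size 5.
{3} is an SCC by itself.
{1} is an SCC by itself.
{4} is an SCC by itself.
{8} is an SCC by itself.
That gives 5 strongly connected components.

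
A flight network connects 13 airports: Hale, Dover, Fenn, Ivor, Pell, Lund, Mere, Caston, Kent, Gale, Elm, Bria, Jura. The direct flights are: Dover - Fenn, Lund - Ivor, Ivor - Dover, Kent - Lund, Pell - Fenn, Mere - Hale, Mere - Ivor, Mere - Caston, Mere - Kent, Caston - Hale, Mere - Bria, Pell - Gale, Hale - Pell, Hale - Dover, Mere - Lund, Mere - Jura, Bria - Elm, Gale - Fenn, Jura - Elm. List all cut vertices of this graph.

Mere

Removing Mere increases the component count from 1 to 2, so Mere is a cut vertex.
By contrast removing Gale leaves 1 component; it is not a cut vertex. No other vertex is a cut vertex either.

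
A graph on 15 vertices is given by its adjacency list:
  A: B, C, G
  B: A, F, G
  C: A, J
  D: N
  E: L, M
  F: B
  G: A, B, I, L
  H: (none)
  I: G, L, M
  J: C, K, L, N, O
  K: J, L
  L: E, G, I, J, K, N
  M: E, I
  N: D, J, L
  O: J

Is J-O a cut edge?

Yes

Removing J-O leaves no path between J and O: the component count goes from 2 to 3. So it is a bridge.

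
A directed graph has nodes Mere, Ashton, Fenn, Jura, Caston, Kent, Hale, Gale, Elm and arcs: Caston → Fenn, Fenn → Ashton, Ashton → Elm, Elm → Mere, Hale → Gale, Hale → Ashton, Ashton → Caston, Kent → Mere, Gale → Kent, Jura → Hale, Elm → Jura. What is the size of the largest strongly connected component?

{Elm, Fenn, Hale, Jura, Ashton, Caston} are all mutually reachable — one SCC of size 6.
{Mere} is an SCC by itself.
{Gale} is an SCC by itself.
{Kent} is an SCC by itself.
The largest has 6 vertices.

6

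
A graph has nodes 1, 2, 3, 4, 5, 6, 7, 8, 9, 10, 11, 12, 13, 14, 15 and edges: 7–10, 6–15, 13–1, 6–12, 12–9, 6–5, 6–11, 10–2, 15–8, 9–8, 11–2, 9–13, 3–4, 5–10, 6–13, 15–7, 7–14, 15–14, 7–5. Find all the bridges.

1-13, 3-4

The edges on the cycle 6-11-2-10-7-15-6 are not bridges since each lies on that cycle.
But removing 13–1 disconnects 13 from 1; removing 3–4 disconnects 3 from 4 — these are bridges.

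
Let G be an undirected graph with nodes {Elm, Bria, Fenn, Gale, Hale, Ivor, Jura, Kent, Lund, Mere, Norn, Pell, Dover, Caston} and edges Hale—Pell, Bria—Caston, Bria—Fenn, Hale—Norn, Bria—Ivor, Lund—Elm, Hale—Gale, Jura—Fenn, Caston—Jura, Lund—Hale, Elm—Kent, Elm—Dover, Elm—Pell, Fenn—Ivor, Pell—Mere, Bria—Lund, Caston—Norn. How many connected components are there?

Starting from Elm we can reach Elm, Bria, Fenn, Gale, Hale, Ivor, Jura, Kent, Lund, Mere, Norn, Pell, Dover, Caston. That is one component of size 14.
Total: 1 component.

1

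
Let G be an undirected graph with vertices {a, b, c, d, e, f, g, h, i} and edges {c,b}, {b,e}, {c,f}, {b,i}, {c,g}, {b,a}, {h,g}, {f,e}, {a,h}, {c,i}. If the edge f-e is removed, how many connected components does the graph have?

f and e are still connected via f-c-b-e, so the component count stays at 2.

2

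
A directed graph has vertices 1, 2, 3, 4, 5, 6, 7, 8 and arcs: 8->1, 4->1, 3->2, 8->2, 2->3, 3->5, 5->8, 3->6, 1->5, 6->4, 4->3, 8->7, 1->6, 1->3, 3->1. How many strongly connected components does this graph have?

2

{1, 2, 3, 4, 5, 6, 8} are all mutually reachable — one SCC of size 7.
{7} is an SCC by itself.
That gives 2 strongly connected components.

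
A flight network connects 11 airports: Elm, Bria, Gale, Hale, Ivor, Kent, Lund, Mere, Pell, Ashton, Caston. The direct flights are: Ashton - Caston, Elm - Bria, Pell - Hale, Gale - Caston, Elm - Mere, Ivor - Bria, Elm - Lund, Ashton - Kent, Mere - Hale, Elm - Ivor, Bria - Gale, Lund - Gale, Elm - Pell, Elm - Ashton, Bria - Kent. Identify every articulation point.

Elm

Removing Elm increases the component count from 1 to 2, so Elm is a cut vertex.
By contrast removing Bria leaves 1 component; it is not a cut vertex. No other vertex is a cut vertex either.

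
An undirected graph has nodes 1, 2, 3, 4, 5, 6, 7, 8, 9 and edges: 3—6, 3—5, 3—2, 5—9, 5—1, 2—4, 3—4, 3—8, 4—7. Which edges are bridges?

1-5, 3-5, 3-6, 3-8, 4-7, 5-9

The edges on the cycle 3-2-4-3 are not bridges since each lies on that cycle.
But removing 5—3 disconnects 5 from 3; removing 3—6 disconnects 3 from 6; removing 9—5 disconnects 9 from 5; removing 4—7 disconnects 4 from 7 — these are bridges.
In total 6 edges are bridges.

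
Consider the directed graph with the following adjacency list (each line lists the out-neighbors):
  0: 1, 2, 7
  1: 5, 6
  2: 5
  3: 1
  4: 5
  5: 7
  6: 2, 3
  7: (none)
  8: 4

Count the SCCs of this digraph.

7

{1, 3, 6} are all mutually reachable — one SCC of size 3.
{7} is an SCC by itself.
{2} is an SCC by itself.
{8} is an SCC by itself.
{0} is an SCC by itself.
(and 2 more singleton SCCs)
That gives 7 strongly connected components.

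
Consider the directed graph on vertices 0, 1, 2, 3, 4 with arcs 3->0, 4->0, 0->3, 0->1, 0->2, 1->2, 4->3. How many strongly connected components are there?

{0, 3} are all mutually reachable — one SCC of size 2.
{2} is an SCC by itself.
{1} is an SCC by itself.
{4} is an SCC by itself.
That gives 4 strongly connected components.

4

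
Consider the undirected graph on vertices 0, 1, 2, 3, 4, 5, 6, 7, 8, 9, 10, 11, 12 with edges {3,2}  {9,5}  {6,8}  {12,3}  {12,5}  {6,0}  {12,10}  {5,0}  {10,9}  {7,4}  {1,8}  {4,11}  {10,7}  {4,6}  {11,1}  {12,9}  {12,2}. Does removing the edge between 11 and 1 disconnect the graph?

After removing 11-1, the path 11-4-6-8-1 still connects them, so the edge is not a bridge.

No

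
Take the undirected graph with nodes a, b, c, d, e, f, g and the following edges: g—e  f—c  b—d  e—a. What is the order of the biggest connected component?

3

Starting from b we can reach b, d. That is one component of size 2.
Starting from c we can reach c, f. That is one component of size 2.
Starting from a we can reach a, e, g. That is one component of size 3.
The largest has 3 vertices.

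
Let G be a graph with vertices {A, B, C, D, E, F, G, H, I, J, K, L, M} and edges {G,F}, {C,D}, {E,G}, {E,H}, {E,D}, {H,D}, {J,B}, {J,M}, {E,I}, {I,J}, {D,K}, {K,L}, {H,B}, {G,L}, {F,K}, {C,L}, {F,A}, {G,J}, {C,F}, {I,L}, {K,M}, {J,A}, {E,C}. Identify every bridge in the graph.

none

The edges on the cycle E-I-J-M-K-F-C-E are not bridges since each lies on that cycle.
Every edge lies on some cycle, so there are no bridges.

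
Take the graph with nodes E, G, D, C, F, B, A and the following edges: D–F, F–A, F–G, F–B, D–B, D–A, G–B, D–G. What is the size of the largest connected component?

5

E is isolated — a component by itself.
C is isolated — a component by itself.
Starting from A we can reach A, B, D, F, G. That is one component of size 5.
The largest has 5 vertices.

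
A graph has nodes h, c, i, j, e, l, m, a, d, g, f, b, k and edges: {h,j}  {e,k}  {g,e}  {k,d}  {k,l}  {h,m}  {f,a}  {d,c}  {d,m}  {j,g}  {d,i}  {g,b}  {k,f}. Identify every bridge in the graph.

a-f, b-g, c-d, d-i, f-k, k-l

The edges on the cycle h-j-g-e-k-d-m-h are not bridges since each lies on that cycle.
But removing i–d disconnects i from d; removing g–b disconnects g from b; removing a–f disconnects a from f; removing c–d disconnects c from d — these are bridges.
In total 6 edges are bridges.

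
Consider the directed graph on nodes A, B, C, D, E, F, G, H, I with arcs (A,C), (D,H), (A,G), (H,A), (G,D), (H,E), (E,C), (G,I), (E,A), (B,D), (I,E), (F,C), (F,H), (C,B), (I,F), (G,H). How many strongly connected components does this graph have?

{A, B, C, D, E, F, G, H, I} are all mutually reachable — one SCC of size 9.
That gives 1 strongly connected component.

1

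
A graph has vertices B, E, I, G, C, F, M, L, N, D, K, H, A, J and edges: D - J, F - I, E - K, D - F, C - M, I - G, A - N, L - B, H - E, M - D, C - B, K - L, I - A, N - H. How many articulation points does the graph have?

Removing D increases the component count from 1 to 2, so D is a cut vertex.
Removing I increases the component count from 1 to 2, so I is a cut vertex.
By contrast removing M leaves 1 component; it is not a cut vertex. No other vertex is a cut vertex either.

2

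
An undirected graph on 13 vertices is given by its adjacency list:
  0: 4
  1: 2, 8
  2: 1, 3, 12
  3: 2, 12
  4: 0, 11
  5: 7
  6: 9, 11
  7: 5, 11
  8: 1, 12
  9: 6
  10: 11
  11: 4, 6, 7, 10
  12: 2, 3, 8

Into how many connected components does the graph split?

Starting from 1 we can reach 1, 2, 3, 8, 12. That is one component of size 5.
Starting from 0 we can reach 0, 4, 5, 6, 7, 9, 10, 11. That is one component of size 8.
Total: 2 components.

2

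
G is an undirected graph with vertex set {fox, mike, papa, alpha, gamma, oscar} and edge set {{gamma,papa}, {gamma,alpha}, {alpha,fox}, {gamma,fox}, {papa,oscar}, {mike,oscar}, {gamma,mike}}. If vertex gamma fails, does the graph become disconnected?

Deleting gamma raises the number of components from 1 to 2, so gamma is a cut vertex.

Yes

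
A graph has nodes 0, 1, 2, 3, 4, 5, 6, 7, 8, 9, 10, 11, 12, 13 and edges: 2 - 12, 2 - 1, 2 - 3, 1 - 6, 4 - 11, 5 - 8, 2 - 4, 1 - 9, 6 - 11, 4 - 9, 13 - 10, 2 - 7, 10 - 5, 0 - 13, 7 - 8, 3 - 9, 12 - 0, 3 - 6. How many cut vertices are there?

Removing 2 increases the component count from 1 to 2, so 2 is a cut vertex.
By contrast removing 1 leaves 1 component; it is not a cut vertex. No other vertex is a cut vertex either.

1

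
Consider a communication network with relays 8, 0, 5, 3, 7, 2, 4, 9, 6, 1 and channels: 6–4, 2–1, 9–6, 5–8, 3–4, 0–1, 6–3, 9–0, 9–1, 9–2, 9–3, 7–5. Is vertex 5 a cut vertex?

Yes

Deleting 5 raises the number of components from 2 to 3, so 5 is a cut vertex.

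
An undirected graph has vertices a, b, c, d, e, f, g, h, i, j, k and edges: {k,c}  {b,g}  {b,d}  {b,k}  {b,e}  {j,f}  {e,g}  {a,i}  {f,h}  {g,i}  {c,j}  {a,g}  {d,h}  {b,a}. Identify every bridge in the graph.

none

The edges on the cycle b-k-c-j-f-h-d-b are not bridges since each lies on that cycle.
Every edge lies on some cycle, so there are no bridges.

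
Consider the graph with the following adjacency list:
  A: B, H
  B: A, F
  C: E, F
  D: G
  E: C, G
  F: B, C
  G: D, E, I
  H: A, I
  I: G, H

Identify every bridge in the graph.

D-G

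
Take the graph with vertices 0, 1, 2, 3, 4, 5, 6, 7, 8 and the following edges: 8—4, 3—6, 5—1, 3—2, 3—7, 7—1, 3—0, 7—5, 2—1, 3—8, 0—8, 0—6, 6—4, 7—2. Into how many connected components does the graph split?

Starting from 0 we can reach 0, 1, 2, 3, 4, 5, 6, 7, 8. That is one component of size 9.
Total: 1 component.

1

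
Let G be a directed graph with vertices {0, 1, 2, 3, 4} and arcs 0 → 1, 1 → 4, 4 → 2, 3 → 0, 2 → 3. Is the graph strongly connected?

Yes

From 1 we can reach every vertex (0, 1, 2, 3, 4), and every vertex can reach 1 (0, 1, 2, 3, 4). So the whole graph is one strongly connected component.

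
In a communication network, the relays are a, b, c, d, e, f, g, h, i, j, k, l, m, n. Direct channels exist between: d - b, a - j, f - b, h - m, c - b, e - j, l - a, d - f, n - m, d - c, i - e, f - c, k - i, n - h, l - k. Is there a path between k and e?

Yes

From k we can reach a, e, i, j, k, l, which includes e.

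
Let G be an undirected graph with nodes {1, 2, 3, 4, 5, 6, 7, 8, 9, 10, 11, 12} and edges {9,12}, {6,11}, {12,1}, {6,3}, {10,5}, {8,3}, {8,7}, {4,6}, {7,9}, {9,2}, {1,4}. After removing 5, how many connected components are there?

2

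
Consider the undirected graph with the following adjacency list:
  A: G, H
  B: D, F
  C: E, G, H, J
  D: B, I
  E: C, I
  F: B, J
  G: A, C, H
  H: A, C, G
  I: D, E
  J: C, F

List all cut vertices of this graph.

Removing C increases the component count from 1 to 2, so C is a cut vertex.
By contrast removing G leaves 1 component; it is not a cut vertex. No other vertex is a cut vertex either.

C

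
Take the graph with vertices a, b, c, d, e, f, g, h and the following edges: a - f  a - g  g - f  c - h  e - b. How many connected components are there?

4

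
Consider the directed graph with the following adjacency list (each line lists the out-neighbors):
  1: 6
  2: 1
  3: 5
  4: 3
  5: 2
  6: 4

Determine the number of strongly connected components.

{1, 2, 3, 4, 5, 6} are all mutually reachable — one SCC of size 6.
That gives 1 strongly connected component.

1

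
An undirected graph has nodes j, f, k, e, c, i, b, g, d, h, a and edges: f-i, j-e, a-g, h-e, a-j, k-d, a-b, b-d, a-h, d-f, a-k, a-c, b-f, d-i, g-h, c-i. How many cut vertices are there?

1

Removing a increases the component count from 1 to 2, so a is a cut vertex.
By contrast removing d leaves 1 component; it is not a cut vertex. No other vertex is a cut vertex either.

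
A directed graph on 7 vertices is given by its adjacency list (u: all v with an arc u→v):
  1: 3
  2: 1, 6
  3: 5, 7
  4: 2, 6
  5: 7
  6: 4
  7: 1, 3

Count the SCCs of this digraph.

{1, 3, 5, 7} are all mutually reachable — one SCC of size 4.
{2, 4, 6} are all mutually reachable — one SCC of size 3.
That gives 2 strongly connected components.

2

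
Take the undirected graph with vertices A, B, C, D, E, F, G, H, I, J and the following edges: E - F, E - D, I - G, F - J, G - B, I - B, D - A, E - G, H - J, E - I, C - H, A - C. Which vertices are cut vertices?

E

Removing E increases the component count from 1 to 2, so E is a cut vertex.
By contrast removing F leaves 1 component; it is not a cut vertex. No other vertex is a cut vertex either.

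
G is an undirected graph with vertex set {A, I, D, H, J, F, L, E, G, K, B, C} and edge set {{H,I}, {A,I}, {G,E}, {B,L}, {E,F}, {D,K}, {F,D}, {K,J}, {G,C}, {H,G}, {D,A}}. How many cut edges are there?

The edges on the cycle H-G-E-F-D-A-I-H are not bridges since each lies on that cycle.
But removing C-G disconnects C from G; removing B-L disconnects B from L; removing J-K disconnects J from K; removing D-K disconnects D from K — these are bridges.
That makes 4 bridges.

4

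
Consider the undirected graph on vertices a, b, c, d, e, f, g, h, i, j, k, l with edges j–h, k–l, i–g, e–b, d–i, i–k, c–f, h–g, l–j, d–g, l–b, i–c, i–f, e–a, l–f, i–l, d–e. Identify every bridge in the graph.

The edges on the cycle d-e-b-l-i-d are not bridges since each lies on that cycle.
But removing e–a disconnects e from a — this is a bridge.

a-e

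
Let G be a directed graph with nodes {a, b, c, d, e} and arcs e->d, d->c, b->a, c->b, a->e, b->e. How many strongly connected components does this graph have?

1

{a, b, c, d, e} are all mutually reachable — one SCC of size 5.
That gives 1 strongly connected component.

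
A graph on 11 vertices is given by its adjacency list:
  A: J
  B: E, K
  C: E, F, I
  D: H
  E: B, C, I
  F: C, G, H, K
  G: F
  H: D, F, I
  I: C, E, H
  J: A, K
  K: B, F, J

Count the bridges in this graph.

4

The edges on the cycle F-H-I-E-C-F are not bridges since each lies on that cycle.
But removing H-D disconnects H from D; removing G-F disconnects G from F; removing A-J disconnects A from J; removing K-J disconnects K from J — these are bridges.
That makes 4 bridges.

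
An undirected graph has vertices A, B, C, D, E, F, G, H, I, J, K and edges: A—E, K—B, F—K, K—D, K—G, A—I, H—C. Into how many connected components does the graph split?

J is isolated — a component by itself.
Starting from C we can reach C, H. That is one component of size 2.
Starting from A we can reach A, E, I. That is one component of size 3.
Starting from B we can reach B, D, F, G, K. That is one component of size 5.
Total: 4 components.

4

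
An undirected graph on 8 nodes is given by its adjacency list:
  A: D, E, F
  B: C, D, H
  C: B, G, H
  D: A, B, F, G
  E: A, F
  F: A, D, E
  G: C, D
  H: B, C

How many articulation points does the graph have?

Removing D increases the component count from 1 to 2, so D is a cut vertex.
By contrast removing A leaves 1 component; it is not a cut vertex. No other vertex is a cut vertex either.

1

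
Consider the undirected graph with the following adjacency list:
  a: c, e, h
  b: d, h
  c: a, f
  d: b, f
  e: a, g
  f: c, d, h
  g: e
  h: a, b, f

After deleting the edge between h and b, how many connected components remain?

1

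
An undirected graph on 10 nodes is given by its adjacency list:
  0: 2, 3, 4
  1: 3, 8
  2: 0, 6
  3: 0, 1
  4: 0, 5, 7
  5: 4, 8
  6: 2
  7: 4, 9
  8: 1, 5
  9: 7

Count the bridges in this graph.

The edges on the cycle 3-1-8-5-4-0-3 are not bridges since each lies on that cycle.
But removing 9-7 disconnects 9 from 7; removing 4-7 disconnects 4 from 7; removing 0-2 disconnects 0 from 2; removing 6-2 disconnects 6 from 2 — these are bridges.
That makes 4 bridges.

4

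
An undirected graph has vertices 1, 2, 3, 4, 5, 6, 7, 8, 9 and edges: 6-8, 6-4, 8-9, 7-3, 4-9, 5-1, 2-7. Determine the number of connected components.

3

Starting from 1 we can reach 1, 5. That is one component of size 2.
Starting from 2 we can reach 2, 3, 7. That is one component of size 3.
Starting from 4 we can reach 4, 6, 8, 9. That is one component of size 4.
Total: 3 components.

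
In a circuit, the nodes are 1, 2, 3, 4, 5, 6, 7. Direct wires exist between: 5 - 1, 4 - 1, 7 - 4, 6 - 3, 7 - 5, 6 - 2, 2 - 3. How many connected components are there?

2

Starting from 2 we can reach 2, 3, 6. That is one component of size 3.
Starting from 1 we can reach 1, 4, 5, 7. That is one component of size 4.
Total: 2 components.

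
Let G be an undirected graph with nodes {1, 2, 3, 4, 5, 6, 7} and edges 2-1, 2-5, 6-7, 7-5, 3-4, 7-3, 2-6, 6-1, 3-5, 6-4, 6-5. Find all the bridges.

none

The edges on the cycle 2-6-7-3-5-2 are not bridges since each lies on that cycle.
Every edge lies on some cycle, so there are no bridges.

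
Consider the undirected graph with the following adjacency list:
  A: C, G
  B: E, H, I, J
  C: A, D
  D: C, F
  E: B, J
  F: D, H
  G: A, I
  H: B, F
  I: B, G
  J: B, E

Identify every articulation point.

Removing B increases the component count from 1 to 2, so B is a cut vertex.
By contrast removing A leaves 1 component; it is not a cut vertex. No other vertex is a cut vertex either.

B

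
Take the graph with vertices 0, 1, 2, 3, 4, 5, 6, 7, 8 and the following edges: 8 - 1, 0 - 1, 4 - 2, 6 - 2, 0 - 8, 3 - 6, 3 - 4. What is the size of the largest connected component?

7 is isolated — a component by itself.
5 is isolated — a component by itself.
Starting from 0 we can reach 0, 1, 8. That is one component of size 3.
Starting from 2 we can reach 2, 3, 4, 6. That is one component of size 4.
The largest has 4 vertices.

4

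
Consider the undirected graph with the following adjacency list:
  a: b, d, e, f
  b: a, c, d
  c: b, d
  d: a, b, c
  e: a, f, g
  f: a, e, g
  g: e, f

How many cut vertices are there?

Removing a increases the component count from 1 to 2, so a is a cut vertex.
By contrast removing g leaves 1 component; it is not a cut vertex. No other vertex is a cut vertex either.

1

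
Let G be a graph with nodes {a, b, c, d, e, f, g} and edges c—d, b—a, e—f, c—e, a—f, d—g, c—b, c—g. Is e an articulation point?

Deleting e leaves 1 component (was 1) (its neighbors c, f remain connected to each other), so e is not a cut vertex.

No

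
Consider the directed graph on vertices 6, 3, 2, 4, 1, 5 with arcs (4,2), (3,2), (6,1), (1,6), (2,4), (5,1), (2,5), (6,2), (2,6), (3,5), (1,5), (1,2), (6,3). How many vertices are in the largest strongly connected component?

{1, 2, 3, 4, 5, 6} are all mutually reachable — one SCC of size 6.
The largest has 6 vertices.

6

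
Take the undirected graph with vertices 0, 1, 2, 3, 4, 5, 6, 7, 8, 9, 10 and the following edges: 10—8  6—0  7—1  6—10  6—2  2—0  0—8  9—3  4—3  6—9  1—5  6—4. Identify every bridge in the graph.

The edges on the cycle 6-9-3-4-6 are not bridges since each lies on that cycle.
But removing 7—1 disconnects 7 from 1; removing 1—5 disconnects 1 from 5 — these are bridges.

1-5, 1-7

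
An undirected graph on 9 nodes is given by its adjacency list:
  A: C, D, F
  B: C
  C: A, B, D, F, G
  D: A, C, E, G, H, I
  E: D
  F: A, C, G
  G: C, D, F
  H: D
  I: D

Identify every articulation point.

C, D

Removing C increases the component count from 1 to 2, so C is a cut vertex.
Removing D increases the component count from 1 to 4, so D is a cut vertex.
By contrast removing E leaves 1 component; it is not a cut vertex. No other vertex is a cut vertex either.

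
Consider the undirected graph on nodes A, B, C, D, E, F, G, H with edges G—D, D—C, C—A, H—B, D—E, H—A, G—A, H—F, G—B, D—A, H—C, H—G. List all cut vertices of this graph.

D, H

Removing D increases the component count from 1 to 2, so D is a cut vertex.
Removing H increases the component count from 1 to 2, so H is a cut vertex.
By contrast removing F leaves 1 component; it is not a cut vertex. No other vertex is a cut vertex either.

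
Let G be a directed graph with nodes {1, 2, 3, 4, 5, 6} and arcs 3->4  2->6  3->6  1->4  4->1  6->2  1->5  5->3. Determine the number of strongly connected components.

2

{1, 3, 4, 5} are all mutually reachable — one SCC of size 4.
{2, 6} are all mutually reachable — one SCC of size 2.
That gives 2 strongly connected components.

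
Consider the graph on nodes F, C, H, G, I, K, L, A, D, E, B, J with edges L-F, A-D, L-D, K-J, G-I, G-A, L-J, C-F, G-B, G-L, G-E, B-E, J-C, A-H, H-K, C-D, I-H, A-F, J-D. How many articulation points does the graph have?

Removing G increases the component count from 1 to 2, so G is a cut vertex.
By contrast removing H leaves 1 component; it is not a cut vertex. No other vertex is a cut vertex either.

1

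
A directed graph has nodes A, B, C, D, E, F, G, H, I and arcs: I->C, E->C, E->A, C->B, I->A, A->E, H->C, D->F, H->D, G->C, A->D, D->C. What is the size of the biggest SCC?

{A, E} are all mutually reachable — one SCC of size 2.
{D} is an SCC by itself.
{G} is an SCC by itself.
{C} is an SCC by itself.
{B} is an SCC by itself.
(and 3 more singleton SCCs)
The largest has 2 vertices.

2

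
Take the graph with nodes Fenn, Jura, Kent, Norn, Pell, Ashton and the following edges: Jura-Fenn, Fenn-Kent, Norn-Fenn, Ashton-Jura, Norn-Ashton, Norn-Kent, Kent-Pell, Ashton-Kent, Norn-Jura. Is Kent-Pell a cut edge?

Yes

Removing Kent-Pell leaves no path between Kent and Pell: the component count goes from 1 to 2. So it is a bridge.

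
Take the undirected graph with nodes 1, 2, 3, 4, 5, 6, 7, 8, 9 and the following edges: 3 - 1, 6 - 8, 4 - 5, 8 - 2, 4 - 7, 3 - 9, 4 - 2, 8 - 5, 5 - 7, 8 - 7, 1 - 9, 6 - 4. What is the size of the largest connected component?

6

Starting from 1 we can reach 1, 3, 9. That is one component of size 3.
Starting from 2 we can reach 2, 4, 5, 6, 7, 8. That is one component of size 6.
The largest has 6 vertices.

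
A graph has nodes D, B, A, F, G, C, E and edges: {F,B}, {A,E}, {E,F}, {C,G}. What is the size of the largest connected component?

4

D is isolated — a component by itself.
Starting from C we can reach C, G. That is one component of size 2.
Starting from A we can reach A, B, E, F. That is one component of size 4.
The largest has 4 vertices.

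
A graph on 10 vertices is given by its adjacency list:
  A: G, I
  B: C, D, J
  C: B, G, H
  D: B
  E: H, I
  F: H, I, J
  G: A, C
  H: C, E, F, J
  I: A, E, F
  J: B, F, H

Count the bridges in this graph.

1

The edges on the cycle B-C-G-A-I-E-H-J-B are not bridges since each lies on that cycle.
But removing B-D disconnects B from D — this is a bridge.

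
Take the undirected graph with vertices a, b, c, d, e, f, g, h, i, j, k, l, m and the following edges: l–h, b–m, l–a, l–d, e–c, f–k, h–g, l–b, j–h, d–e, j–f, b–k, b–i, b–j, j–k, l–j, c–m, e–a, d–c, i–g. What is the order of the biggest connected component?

13

Starting from a we can reach a, b, c, d, e, f, g, h, i, j, k, l, m. That is one component of size 13.
The largest has 13 vertices.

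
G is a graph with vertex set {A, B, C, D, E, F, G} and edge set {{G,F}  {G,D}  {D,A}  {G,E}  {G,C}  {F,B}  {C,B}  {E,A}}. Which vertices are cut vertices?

Removing G increases the component count from 1 to 2, so G is a cut vertex.
By contrast removing E leaves 1 component; it is not a cut vertex. No other vertex is a cut vertex either.

G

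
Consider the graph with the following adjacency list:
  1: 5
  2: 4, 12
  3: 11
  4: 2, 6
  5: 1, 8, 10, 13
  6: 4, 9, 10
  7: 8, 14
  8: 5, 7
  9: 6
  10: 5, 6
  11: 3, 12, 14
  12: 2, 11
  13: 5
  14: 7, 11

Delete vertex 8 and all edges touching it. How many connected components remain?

1

With 8 gone, the remaining components are: {1, 2, 3, 4, 5, 6, 7, 9, 10, 11, 12, 13, 14}.
That is 1 component.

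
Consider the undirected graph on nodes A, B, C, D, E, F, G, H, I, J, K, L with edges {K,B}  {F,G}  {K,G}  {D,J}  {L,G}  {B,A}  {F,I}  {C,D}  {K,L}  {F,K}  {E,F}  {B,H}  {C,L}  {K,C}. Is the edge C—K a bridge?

No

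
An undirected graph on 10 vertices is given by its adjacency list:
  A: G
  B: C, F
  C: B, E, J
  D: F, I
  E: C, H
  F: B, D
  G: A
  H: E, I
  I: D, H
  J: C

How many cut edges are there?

2

The edges on the cycle H-I-D-F-B-C-E-H are not bridges since each lies on that cycle.
But removing A-G disconnects A from G; removing C-J disconnects C from J — these are bridges.
That makes 2 bridges.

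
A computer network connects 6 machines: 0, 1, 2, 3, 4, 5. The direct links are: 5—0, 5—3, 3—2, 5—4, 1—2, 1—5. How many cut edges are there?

2

The edges on the cycle 1-5-3-2-1 are not bridges since each lies on that cycle.
But removing 5—0 disconnects 5 from 0; removing 5—4 disconnects 5 from 4 — these are bridges.
That makes 2 bridges.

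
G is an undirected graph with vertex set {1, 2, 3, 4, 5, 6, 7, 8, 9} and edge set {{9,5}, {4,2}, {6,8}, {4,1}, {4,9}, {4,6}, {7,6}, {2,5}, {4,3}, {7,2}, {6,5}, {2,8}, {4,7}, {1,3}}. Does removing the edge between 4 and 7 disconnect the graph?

No

After removing 4 - 7, the path 4-6-7 still connects them, so the edge is not a bridge.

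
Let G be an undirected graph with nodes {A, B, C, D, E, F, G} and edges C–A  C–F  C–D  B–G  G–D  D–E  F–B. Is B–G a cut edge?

No

After removing B–G, the path B-F-C-D-G still connects them, so the edge is not a bridge.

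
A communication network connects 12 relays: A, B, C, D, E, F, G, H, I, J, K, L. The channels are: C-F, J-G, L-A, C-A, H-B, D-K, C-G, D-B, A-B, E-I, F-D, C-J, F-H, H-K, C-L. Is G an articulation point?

No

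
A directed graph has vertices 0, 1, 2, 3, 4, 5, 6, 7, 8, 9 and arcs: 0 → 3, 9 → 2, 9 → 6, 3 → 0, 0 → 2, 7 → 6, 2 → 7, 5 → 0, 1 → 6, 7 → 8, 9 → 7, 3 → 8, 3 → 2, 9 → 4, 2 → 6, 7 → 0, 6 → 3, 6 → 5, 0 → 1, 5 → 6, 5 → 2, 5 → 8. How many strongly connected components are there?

4

{0, 1, 2, 3, 5, 6, 7} are all mutually reachable — one SCC of size 7.
{4} is an SCC by itself.
{9} is an SCC by itself.
{8} is an SCC by itself.
That gives 4 strongly connected components.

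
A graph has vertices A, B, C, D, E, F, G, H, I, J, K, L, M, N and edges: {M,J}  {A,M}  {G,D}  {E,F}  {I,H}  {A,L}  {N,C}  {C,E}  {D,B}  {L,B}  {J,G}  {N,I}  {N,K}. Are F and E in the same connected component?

From F we can reach C, E, F, H, I, K, N, which includes E.

Yes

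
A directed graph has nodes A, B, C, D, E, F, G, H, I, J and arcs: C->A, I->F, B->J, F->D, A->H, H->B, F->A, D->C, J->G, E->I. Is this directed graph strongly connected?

No

There is no directed path from C to D, so the graph is not strongly connected.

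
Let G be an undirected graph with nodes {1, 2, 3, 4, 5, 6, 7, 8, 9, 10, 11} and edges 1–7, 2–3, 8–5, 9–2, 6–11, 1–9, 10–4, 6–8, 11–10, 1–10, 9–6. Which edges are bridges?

The edges on the cycle 1-9-6-11-10-1 are not bridges since each lies on that cycle.
But removing 5–8 disconnects 5 from 8; removing 6–8 disconnects 6 from 8; removing 9–2 disconnects 9 from 2; removing 3–2 disconnects 3 from 2 — these are bridges.
In total 6 edges are bridges.

1-7, 10-4, 2-3, 2-9, 5-8, 6-8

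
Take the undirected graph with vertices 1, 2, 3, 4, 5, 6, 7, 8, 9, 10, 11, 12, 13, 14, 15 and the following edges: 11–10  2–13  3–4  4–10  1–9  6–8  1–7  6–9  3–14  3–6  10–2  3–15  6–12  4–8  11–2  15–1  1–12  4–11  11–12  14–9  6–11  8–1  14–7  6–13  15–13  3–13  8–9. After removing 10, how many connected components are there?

With 10 gone, the remaining components are: {5}; {1, 2, 3, 4, 6, 7, 8, 9, 11, 12, 13, 14, 15}.
That is 2 components.

2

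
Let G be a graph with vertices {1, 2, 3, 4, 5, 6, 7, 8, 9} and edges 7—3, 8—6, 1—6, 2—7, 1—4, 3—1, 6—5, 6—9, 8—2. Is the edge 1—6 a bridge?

No

After removing 1—6, the path 1-3-7-2-8-6 still connects them, so the edge is not a bridge.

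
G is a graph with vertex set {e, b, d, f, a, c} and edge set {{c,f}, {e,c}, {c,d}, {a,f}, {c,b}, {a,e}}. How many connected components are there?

1

Starting from a we can reach a, b, c, d, e, f. That is one component of size 6.
Total: 1 component.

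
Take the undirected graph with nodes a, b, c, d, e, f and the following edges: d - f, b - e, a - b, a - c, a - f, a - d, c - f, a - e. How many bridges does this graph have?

The edges on the cycle a-b-e-a are not bridges since each lies on that cycle.
Every edge lies on some cycle, so there are no bridges.

0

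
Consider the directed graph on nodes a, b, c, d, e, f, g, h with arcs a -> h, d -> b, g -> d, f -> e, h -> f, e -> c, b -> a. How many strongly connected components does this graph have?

{b} is an SCC by itself.
{f} is an SCC by itself.
{a} is an SCC by itself.
{h} is an SCC by itself.
{d} is an SCC by itself.
(and 3 more singleton SCCs)
That gives 8 strongly connected components.

8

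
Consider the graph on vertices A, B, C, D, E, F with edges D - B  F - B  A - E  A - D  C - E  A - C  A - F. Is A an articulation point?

Deleting A raises the number of components from 1 to 2, so A is a cut vertex.

Yes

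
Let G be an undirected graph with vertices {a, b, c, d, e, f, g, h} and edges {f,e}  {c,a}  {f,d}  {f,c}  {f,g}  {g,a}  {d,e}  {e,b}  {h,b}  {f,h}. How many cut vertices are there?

1

Removing f increases the component count from 1 to 2, so f is a cut vertex.
By contrast removing e leaves 1 component; it is not a cut vertex. No other vertex is a cut vertex either.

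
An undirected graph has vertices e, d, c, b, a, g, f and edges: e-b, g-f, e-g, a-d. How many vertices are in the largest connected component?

4

c is isolated — a component by itself.
Starting from a we can reach a, d. That is one component of size 2.
Starting from b we can reach b, e, f, g. That is one component of size 4.
The largest has 4 vertices.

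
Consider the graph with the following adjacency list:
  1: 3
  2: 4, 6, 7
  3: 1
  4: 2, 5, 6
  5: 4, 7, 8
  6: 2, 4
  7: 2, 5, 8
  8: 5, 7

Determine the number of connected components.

2

Starting from 1 we can reach 1, 3. That is one component of size 2.
Starting from 2 we can reach 2, 4, 5, 6, 7, 8. That is one component of size 6.
Total: 2 components.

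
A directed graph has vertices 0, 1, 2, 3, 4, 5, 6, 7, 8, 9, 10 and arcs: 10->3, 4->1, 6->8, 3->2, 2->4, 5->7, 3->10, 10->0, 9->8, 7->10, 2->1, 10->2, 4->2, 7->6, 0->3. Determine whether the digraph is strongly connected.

No

There is no directed path from 1 to 10, so the graph is not strongly connected.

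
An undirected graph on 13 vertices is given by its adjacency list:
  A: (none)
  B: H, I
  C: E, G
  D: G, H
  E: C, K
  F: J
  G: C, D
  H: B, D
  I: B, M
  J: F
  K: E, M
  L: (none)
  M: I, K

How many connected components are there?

A is isolated — a component by itself.
L is isolated — a component by itself.
Starting from F we can reach F, J. That is one component of size 2.
Starting from B we can reach B, C, D, E, G, H, I, K, M. That is one component of size 9.
Total: 4 components.

4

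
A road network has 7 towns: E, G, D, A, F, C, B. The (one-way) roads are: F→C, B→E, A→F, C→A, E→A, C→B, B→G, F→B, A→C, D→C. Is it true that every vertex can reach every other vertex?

No

There is no directed path from G to D, so the graph is not strongly connected.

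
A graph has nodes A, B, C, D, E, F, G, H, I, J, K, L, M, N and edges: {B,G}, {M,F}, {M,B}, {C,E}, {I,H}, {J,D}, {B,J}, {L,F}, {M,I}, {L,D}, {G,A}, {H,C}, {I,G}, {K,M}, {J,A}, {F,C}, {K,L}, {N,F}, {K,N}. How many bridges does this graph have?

The edges on the cycle K-L-F-M-K are not bridges since each lies on that cycle.
But removing E-C disconnects E from C — this is a bridge.

1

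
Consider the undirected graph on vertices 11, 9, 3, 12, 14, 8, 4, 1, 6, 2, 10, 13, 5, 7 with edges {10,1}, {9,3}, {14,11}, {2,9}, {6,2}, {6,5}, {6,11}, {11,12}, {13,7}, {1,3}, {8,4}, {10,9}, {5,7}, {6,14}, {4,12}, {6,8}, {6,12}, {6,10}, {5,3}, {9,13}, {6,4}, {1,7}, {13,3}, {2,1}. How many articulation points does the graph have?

Removing 6 increases the component count from 1 to 2, so 6 is a cut vertex.
By contrast removing 13 leaves 1 component; it is not a cut vertex. No other vertex is a cut vertex either.

1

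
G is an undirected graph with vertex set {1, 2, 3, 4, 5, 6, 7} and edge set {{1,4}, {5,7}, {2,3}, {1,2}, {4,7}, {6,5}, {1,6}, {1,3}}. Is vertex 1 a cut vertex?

Deleting 1 raises the number of components from 1 to 2, so 1 is a cut vertex.

Yes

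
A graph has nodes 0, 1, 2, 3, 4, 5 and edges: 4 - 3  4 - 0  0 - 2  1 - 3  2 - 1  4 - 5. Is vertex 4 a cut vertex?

Yes

Deleting 4 raises the number of components from 1 to 2, so 4 is a cut vertex.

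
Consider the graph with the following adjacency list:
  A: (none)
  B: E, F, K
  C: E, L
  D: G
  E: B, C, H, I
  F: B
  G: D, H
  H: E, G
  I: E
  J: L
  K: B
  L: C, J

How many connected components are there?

2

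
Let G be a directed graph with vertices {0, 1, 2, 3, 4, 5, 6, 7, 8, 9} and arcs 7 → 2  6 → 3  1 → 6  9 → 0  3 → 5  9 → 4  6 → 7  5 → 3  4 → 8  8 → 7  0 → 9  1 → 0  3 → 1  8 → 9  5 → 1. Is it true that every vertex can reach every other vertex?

There is no directed path from 2 to 6, so the graph is not strongly connected.

No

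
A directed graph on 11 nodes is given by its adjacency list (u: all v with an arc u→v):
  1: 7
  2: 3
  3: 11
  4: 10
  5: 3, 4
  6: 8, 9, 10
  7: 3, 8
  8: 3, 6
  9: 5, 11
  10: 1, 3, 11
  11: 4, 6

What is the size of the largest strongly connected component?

{1, 3, 4, 5, 6, 7, 8, 9, 10, 11} are all mutually reachable — one SCC of size 10.
{2} is an SCC by itself.
The largest has 10 vertices.

10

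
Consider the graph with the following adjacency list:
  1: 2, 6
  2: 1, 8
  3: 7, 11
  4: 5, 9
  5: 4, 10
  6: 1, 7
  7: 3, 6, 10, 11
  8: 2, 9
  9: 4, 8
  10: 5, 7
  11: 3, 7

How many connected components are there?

1

Starting from 1 we can reach 1, 2, 3, 4, 5, 6, 7, 8, 9, 10, 11. That is one component of size 11.
Total: 1 component.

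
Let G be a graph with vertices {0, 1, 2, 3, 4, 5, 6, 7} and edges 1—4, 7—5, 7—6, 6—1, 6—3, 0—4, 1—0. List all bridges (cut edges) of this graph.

1-6, 3-6, 5-7, 6-7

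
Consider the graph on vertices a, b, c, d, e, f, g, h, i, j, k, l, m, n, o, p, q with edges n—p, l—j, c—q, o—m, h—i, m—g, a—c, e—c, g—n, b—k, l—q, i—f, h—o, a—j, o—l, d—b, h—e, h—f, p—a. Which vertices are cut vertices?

Removing b increases the component count from 2 to 3, so b is a cut vertex.
Removing h increases the component count from 2 to 3, so h is a cut vertex.
By contrast removing o leaves 2 components; it is not a cut vertex. No other vertex is a cut vertex either.

b, h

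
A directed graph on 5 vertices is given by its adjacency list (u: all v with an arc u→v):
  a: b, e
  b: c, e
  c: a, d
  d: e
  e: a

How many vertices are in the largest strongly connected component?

{a, b, c, d, e} are all mutually reachable — one SCC of size 5.
The largest has 5 vertices.

5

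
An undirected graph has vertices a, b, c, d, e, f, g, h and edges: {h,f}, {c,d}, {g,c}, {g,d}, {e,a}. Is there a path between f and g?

No

The component containing f is {f, h}, and g is not in it.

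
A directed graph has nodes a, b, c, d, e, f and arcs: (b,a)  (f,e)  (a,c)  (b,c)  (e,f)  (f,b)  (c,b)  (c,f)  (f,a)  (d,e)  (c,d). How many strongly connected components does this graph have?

1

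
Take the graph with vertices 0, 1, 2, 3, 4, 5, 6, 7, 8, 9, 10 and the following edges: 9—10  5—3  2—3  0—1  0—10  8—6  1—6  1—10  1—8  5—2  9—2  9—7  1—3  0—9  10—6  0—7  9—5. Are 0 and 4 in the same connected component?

No

The component containing 0 is {0, 1, 2, 3, 5, 6, 7, 8, 9, 10}, and 4 is not in it.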